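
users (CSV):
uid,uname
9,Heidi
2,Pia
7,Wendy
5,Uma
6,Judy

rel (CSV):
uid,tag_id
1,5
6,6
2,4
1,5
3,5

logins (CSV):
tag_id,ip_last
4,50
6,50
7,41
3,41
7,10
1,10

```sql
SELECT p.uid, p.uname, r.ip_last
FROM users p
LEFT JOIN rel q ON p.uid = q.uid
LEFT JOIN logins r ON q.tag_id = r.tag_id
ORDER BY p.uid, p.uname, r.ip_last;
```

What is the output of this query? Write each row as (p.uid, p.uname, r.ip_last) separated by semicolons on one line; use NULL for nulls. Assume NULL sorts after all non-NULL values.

(2, Pia, 50); (5, Uma, NULL); (6, Judy, 50); (7, Wendy, NULL); (9, Heidi, NULL)

Evaluate left to right. First `users p LEFT JOIN rel q` on uid: 5 row(s).
Then LEFT JOIN `logins r` on tag_id: each of those 5 rows is kept; rows whose q.tag_id has no match in r get NULL for r's columns.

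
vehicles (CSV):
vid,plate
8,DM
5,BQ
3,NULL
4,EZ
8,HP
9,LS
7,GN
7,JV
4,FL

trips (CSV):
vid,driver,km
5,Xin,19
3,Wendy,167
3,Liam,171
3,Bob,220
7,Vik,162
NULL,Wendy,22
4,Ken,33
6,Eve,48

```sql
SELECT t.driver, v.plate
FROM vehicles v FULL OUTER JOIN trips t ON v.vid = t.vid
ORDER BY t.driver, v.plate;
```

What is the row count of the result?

13

FULL OUTER JOIN keeps every row from both sides; unmatched rows get NULL for the other side's columns.
Matching on v.vid = t.vid. A NULL in a compared column never satisfies the condition.
- vid=8: no t row matches, row kept with t columns NULL.
- vid=5: 1 matching t row(s), so 1 row(s) emitted.
- vid=3: 3 matching t row(s), so 3 row(s) emitted.
- vid=4: 1 matching t row(s), so 1 row(s) emitted.
- vid=8: no t row matches, row kept with t columns NULL.
- vid=9: no t row matches, row kept with t columns NULL.
- vid=7: 1 matching t row(s), so 1 row(s) emitted.
- vid=7: 1 matching t row(s), so 1 row(s) emitted.
- vid=4: 1 matching t row(s), so 1 row(s) emitted.
- 2 t row(s) had no v match → kept, v columns NULL.
Total: 8 matched + 5 padded = 13 rows.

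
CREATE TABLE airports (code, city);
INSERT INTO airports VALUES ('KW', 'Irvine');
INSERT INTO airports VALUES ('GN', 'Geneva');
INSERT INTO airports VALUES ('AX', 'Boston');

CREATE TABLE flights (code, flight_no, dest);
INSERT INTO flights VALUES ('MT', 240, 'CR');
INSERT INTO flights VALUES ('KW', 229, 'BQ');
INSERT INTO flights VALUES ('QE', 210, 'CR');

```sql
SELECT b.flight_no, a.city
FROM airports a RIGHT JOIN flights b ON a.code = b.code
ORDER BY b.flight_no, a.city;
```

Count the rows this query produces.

3

RIGHT JOIN keeps every row from `flights`; unmatched rows get NULL for `airports`'s columns.
Matching on a.code = b.code.
Matched pairs: 1; unmatched b rows kept: 2.
Total: 1 matched + 2 padded = 3 rows.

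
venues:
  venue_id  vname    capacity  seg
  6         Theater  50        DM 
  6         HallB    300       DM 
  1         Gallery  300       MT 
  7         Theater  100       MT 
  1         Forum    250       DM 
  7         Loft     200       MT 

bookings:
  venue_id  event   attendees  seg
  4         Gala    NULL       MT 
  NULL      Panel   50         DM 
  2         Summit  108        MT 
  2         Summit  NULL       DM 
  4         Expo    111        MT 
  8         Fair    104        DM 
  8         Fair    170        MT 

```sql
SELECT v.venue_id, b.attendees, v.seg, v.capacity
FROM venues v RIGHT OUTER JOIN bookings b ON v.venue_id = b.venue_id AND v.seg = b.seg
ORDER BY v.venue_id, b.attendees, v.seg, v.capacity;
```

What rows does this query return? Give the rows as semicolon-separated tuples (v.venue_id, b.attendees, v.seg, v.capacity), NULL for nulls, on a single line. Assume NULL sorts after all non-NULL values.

(NULL, 50, NULL, NULL); (NULL, 104, NULL, NULL); (NULL, 108, NULL, NULL); (NULL, 111, NULL, NULL); (NULL, 170, NULL, NULL); (NULL, NULL, NULL, NULL); (NULL, NULL, NULL, NULL)

RIGHT JOIN keeps every row from `bookings`; unmatched rows get NULL for `venues`'s columns.
Matching on v.venue_id = b.venue_id AND v.seg = b.seg. A NULL in a compared column never satisfies the condition.
- venue_id=6, seg=DM: no matching b row.
- venue_id=6, seg=DM: no matching b row.
- venue_id=1, seg=MT: no matching b row.
- venue_id=7, seg=MT: no matching b row.
- venue_id=1, seg=DM: no matching b row.
- venue_id=7, seg=MT: no matching b row.
- 7 b row(s) had no v match → kept, v columns NULL.
After projecting and ordering:
v.venue_id | b.attendees | v.seg | v.capacity
NULL | 50 | NULL | NULL
NULL | 104 | NULL | NULL
NULL | 108 | NULL | NULL
NULL | 111 | NULL | NULL
NULL | 170 | NULL | NULL
NULL | NULL | NULL | NULL
NULL | NULL | NULL | NULL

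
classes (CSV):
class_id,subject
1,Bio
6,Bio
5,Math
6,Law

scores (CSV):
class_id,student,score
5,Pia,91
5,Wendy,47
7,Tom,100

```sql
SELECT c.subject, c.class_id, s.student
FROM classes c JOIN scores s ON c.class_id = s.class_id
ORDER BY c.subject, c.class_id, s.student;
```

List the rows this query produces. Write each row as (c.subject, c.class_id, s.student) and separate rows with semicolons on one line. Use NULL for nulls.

(Math, 5, Pia); (Math, 5, Wendy)

INNER JOIN keeps only pairs where the ON condition holds.
Matching on c.class_id = s.class_id.
- c (class_id=1) has no partner → excluded.
- c (class_id=6) has no partner → excluded.
- c (class_id=5) pairs with 2 row(s) of s.
- c (class_id=6) has no partner → excluded.
After projecting and ordering:
c.subject | c.class_id | s.student
Math | 5 | Pia
Math | 5 | Wendy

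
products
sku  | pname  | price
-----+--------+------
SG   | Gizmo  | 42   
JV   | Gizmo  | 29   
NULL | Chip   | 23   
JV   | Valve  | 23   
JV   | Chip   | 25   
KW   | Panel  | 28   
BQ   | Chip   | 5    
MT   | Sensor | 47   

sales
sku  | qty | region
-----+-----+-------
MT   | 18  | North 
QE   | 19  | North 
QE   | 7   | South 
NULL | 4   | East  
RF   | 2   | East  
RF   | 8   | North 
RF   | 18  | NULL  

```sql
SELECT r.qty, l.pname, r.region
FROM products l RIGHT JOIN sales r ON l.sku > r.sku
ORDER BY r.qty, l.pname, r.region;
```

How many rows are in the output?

7

RIGHT JOIN keeps every row from `sales`; unmatched rows get NULL for `products`'s columns.
Matching on l.sku > r.sku. A NULL in a compared column never satisfies the condition.
Matched pairs: 6; unmatched r rows kept: 1.
Total: 6 matched + 1 padded = 7 rows.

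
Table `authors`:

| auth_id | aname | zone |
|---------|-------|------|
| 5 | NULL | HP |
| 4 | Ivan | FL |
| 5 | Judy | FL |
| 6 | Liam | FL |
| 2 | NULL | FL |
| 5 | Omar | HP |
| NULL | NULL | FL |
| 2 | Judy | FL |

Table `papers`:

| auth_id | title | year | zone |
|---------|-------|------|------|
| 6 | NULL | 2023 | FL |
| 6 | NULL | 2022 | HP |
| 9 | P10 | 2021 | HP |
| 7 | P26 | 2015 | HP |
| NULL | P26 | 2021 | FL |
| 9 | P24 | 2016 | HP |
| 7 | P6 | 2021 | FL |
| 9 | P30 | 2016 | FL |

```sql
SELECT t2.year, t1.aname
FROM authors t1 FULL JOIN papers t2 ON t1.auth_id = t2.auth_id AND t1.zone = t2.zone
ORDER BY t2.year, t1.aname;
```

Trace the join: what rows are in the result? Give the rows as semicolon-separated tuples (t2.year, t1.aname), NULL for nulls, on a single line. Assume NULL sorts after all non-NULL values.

(2015, NULL); (2016, NULL); (2016, NULL); (2021, NULL); (2021, NULL); (2021, NULL); (2022, NULL); (2023, Liam); (NULL, Ivan); (NULL, Judy); (NULL, Judy); (NULL, Omar); (NULL, NULL); (NULL, NULL); (NULL, NULL)

FULL OUTER JOIN keeps every row from both sides; unmatched rows get NULL for the other side's columns.
Matching on t1.auth_id = t2.auth_id AND t1.zone = t2.zone. A NULL in a compared column never satisfies the condition.
- t1 (auth_id=5, zone=HP) has no partner → padded with NULL.
- t1 (auth_id=4, zone=FL) has no partner → padded with NULL.
- t1 (auth_id=5, zone=FL) has no partner → padded with NULL.
- t1 (auth_id=6, zone=FL) pairs with 1 row(s) of t2.
- t1 (auth_id=2, zone=FL) has no partner → padded with NULL.
- t1 (auth_id=5, zone=HP) has no partner → padded with NULL.
- t1 (auth_id=NULL, zone=FL) has no partner → padded with NULL.
- t1 (auth_id=2, zone=FL) has no partner → padded with NULL.
- plus 7 unmatched t2 row(s), each kept with NULL t1 columns.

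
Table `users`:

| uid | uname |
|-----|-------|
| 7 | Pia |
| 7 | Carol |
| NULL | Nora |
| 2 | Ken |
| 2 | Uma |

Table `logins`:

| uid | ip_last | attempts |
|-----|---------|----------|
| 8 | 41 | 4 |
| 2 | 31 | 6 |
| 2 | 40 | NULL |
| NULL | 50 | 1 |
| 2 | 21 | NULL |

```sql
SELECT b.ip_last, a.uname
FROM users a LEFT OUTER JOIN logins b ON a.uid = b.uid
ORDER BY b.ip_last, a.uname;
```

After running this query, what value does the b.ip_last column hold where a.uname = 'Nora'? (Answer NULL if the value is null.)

LEFT JOIN keeps every row from `users`; unmatched rows get NULL for `logins`'s columns.
Matching on a.uid = b.uid. A NULL in a compared column never satisfies the condition.
- uid=7: no b row matches, row kept with b columns NULL.
- uid=7: no b row matches, row kept with b columns NULL.
- uid=NULL: no b row matches, row kept with b columns NULL.
- uid=2: 3 matching b row(s), so 3 row(s) emitted.
- uid=2: 3 matching b row(s), so 3 row(s) emitted.

NULL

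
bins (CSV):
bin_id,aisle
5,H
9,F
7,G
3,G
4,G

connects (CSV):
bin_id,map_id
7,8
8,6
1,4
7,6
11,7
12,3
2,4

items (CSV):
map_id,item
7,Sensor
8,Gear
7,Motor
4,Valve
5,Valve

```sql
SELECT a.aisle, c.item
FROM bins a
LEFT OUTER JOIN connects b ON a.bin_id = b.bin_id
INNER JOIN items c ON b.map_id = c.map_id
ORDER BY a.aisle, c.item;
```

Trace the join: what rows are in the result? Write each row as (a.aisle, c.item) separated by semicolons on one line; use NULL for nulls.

Joins associate left-to-right: bins LEFT JOIN connects on bin_id gives 6 intermediate row(s).
Then INNER JOIN `items c` on map_id: keep only rows whose b.map_id appears in c.

(G, Gear)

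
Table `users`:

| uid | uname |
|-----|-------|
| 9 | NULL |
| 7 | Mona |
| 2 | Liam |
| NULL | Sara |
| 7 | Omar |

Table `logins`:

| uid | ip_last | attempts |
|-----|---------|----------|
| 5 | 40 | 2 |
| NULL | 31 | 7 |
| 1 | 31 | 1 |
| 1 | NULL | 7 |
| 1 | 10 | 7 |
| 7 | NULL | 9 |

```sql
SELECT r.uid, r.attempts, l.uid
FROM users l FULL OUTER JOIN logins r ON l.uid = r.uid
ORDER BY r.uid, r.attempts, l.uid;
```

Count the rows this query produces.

10

FULL OUTER JOIN keeps every row from both sides; unmatched rows get NULL for the other side's columns.
Matching on l.uid = r.uid. A NULL in a compared column never satisfies the condition.
- l[0] uid=9 → no match; kept with NULLs on the r side.
- l[1] uid=7 → 1 match(es) in r → 1 row(s).
- l[2] uid=2 → no match; kept with NULLs on the r side.
- l[3] uid=NULL → no match; kept with NULLs on the r side.
- l[4] uid=7 → 1 match(es) in r → 1 row(s).
- 5 row(s) from r found no l partner → padded with NULL.
Total: 2 matched + 8 padded = 10 rows.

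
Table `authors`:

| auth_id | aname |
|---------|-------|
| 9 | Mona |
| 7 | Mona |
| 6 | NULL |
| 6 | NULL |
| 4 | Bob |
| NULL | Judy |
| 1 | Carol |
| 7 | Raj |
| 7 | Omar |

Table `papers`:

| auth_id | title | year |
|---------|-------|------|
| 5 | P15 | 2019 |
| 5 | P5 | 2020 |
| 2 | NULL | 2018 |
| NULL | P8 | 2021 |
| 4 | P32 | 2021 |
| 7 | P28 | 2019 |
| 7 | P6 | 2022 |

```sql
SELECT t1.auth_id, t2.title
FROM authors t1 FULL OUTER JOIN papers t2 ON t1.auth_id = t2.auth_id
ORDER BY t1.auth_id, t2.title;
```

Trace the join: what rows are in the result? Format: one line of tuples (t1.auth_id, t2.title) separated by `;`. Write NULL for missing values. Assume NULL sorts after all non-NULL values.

FULL OUTER JOIN keeps every row from both sides; unmatched rows get NULL for the other side's columns.
Matching on t1.auth_id = t2.auth_id. A NULL in a compared column never satisfies the condition.
Matched pairs: 7; unmatched t1 rows kept: 5; unmatched t2 rows kept: 4.

(1, NULL); (4, P32); (6, NULL); (6, NULL); (7, P28); (7, P28); (7, P28); (7, P6); (7, P6); (7, P6); (9, NULL); (NULL, P15); (NULL, P5); (NULL, P8); (NULL, NULL); (NULL, NULL)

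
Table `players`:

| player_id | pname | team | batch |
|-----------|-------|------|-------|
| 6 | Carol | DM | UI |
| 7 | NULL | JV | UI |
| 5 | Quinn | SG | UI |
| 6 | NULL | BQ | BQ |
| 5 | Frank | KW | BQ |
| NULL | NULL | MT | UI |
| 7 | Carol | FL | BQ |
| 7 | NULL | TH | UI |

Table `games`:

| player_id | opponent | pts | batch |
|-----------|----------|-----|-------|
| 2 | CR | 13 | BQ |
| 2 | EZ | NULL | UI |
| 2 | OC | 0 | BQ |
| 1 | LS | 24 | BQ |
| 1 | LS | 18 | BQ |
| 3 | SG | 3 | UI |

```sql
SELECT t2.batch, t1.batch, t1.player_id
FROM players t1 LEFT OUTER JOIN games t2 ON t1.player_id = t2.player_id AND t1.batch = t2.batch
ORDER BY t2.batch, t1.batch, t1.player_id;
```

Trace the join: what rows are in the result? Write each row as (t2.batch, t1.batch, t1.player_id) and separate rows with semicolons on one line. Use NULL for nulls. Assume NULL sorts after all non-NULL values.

(NULL, BQ, 5); (NULL, BQ, 6); (NULL, BQ, 7); (NULL, UI, 5); (NULL, UI, 6); (NULL, UI, 7); (NULL, UI, 7); (NULL, UI, NULL)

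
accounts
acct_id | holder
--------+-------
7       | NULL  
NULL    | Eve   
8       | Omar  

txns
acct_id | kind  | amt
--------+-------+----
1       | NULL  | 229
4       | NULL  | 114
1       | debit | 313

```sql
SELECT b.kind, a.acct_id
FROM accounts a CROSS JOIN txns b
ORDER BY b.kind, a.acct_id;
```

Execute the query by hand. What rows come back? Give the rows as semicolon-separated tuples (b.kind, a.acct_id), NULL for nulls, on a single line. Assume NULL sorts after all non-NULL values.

(debit, 7); (debit, 8); (debit, NULL); (NULL, 7); (NULL, 7); (NULL, 8); (NULL, 8); (NULL, NULL); (NULL, NULL)

CROSS JOIN pairs every row of `accounts` with every row of `txns`: 3 × 3 = 9 rows.
After projecting and ordering:
b.kind | a.acct_id
debit | 7
debit | 8
debit | NULL
NULL | 7
NULL | 7
NULL | 8
NULL | 8
NULL | NULL
NULL | NULL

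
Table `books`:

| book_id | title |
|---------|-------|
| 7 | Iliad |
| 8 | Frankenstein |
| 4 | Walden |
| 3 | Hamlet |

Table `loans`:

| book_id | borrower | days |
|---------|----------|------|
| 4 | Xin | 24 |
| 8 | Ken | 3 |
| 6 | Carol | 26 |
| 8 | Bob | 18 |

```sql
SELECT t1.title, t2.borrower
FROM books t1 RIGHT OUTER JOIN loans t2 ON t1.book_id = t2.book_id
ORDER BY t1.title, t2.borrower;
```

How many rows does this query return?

4

RIGHT JOIN keeps every row from `loans`; unmatched rows get NULL for `books`'s columns.
Matching on t1.book_id = t2.book_id.
Matched pairs: 3; unmatched t2 rows kept: 1.
Total: 3 matched + 1 padded = 4 rows.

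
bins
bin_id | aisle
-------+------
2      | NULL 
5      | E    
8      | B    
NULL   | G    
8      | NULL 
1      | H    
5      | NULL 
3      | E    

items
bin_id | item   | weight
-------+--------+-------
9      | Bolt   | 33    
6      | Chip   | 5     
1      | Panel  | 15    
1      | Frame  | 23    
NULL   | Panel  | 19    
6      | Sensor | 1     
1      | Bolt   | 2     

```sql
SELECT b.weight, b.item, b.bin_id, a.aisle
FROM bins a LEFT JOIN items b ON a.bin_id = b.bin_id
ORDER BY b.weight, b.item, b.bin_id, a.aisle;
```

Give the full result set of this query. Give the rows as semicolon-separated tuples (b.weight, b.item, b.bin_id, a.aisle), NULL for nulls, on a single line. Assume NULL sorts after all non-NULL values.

LEFT JOIN keeps every row from `bins`; unmatched rows get NULL for `items`'s columns.
Matching on a.bin_id = b.bin_id. A NULL in a compared column never satisfies the condition.
- bin_id=2: no b row matches, row kept with b columns NULL.
- bin_id=5: no b row matches, row kept with b columns NULL.
- bin_id=8: no b row matches, row kept with b columns NULL.
- bin_id=NULL: no b row matches, row kept with b columns NULL.
- bin_id=8: no b row matches, row kept with b columns NULL.
- bin_id=1: 3 matching b row(s), so 3 row(s) emitted.
- bin_id=5: no b row matches, row kept with b columns NULL.
- bin_id=3: no b row matches, row kept with b columns NULL.
After projecting and ordering:
b.weight | b.item | b.bin_id | a.aisle
2 | Bolt | 1 | H
15 | Panel | 1 | H
23 | Frame | 1 | H
NULL | NULL | NULL | B
NULL | NULL | NULL | E
NULL | NULL | NULL | E
NULL | NULL | NULL | G
NULL | NULL | NULL | NULL
NULL | NULL | NULL | NULL
NULL | NULL | NULL | NULL

(2, Bolt, 1, H); (15, Panel, 1, H); (23, Frame, 1, H); (NULL, NULL, NULL, B); (NULL, NULL, NULL, E); (NULL, NULL, NULL, E); (NULL, NULL, NULL, G); (NULL, NULL, NULL, NULL); (NULL, NULL, NULL, NULL); (NULL, NULL, NULL, NULL)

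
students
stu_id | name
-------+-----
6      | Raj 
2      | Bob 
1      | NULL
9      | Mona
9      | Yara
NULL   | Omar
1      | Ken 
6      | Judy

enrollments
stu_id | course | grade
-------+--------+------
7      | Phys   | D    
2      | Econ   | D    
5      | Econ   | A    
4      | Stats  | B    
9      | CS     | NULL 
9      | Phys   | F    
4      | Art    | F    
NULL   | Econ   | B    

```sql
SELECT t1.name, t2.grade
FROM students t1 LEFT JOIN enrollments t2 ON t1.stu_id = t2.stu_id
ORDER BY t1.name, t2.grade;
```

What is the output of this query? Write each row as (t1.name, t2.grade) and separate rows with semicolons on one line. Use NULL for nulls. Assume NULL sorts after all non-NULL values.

(Bob, D); (Judy, NULL); (Ken, NULL); (Mona, F); (Mona, NULL); (Omar, NULL); (Raj, NULL); (Yara, F); (Yara, NULL); (NULL, NULL)

LEFT JOIN keeps every row from `students`; unmatched rows get NULL for `enrollments`'s columns.
Matching on t1.stu_id = t2.stu_id. A NULL in a compared column never satisfies the condition.
- t1 (stu_id=6) has no partner → padded with NULL.
- t1 (stu_id=2) pairs with 1 row(s) of t2.
- t1 (stu_id=1) has no partner → padded with NULL.
- t1 (stu_id=9) pairs with 2 row(s) of t2.
- t1 (stu_id=9) pairs with 2 row(s) of t2.
- t1 (stu_id=NULL) has no partner → padded with NULL.
- t1 (stu_id=1) has no partner → padded with NULL.
- t1 (stu_id=6) has no partner → padded with NULL.
After projecting and ordering:
t1.name | t2.grade
Bob | D
Judy | NULL
Ken | NULL
Mona | F
Mona | NULL
Omar | NULL
Raj | NULL
Yara | F
Yara | NULL
NULL | NULL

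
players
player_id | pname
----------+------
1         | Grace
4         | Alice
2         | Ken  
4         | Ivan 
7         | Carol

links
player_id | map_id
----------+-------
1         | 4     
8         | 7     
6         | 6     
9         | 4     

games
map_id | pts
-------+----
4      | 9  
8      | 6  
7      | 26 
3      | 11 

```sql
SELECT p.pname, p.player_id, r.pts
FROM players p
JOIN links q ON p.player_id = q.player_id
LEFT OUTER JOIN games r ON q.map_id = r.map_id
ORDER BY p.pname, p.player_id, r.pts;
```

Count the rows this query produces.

1

Step 1 — p INNER JOIN q on player_id → 1 row(s).
Then LEFT JOIN `games r` on map_id: each of those 1 rows is kept; rows whose q.map_id has no match in r get NULL for r's columns.
Result: 1 row(s).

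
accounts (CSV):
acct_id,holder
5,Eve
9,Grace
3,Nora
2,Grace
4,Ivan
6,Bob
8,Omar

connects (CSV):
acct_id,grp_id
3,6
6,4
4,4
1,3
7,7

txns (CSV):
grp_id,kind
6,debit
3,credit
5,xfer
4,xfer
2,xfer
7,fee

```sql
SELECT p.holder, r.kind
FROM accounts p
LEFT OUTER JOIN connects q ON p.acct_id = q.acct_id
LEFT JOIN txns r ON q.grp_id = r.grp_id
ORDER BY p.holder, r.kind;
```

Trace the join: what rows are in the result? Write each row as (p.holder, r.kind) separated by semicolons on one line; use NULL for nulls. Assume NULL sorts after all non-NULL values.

Joins associate left-to-right: accounts LEFT JOIN connects on acct_id gives 7 intermediate row(s).
Then LEFT JOIN `txns r` on grp_id: each of those 7 rows is kept; rows whose q.grp_id has no match in r get NULL for r's columns.

(Bob, xfer); (Eve, NULL); (Grace, NULL); (Grace, NULL); (Ivan, xfer); (Nora, debit); (Omar, NULL)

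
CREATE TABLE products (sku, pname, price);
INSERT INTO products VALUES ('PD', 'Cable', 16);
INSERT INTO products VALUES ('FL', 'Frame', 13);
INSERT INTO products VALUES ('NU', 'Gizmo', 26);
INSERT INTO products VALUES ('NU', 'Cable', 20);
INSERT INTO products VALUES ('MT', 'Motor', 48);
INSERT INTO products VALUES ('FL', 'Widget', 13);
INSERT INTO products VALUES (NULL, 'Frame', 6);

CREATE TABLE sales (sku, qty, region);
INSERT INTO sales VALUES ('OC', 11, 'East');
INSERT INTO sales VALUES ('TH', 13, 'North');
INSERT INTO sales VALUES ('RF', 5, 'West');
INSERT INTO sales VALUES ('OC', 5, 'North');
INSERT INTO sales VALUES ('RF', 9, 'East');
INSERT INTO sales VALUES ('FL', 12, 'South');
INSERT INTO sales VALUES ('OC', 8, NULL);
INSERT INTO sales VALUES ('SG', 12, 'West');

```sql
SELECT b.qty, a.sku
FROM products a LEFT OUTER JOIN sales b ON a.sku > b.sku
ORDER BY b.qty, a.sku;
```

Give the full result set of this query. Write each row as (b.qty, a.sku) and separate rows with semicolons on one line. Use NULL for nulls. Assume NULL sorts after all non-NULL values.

LEFT JOIN keeps every row from `products`; unmatched rows get NULL for `sales`'s columns.
Matching on a.sku > b.sku. A NULL in a compared column never satisfies the condition.
- a row (sku=PD): matches 4 b row(s) → 4 output row(s).
- a row (sku=FL): no match → kept, b columns NULL.
- a row (sku=NU): matches 1 b row(s) → 1 output row(s).
- a row (sku=NU): matches 1 b row(s) → 1 output row(s).
- a row (sku=MT): matches 1 b row(s) → 1 output row(s).
- a row (sku=FL): no match → kept, b columns NULL.
- a row (sku=NULL): no match → kept, b columns NULL.
After projecting and ordering:
b.qty | a.sku
5 | PD
8 | PD
11 | PD
12 | MT
12 | NU
12 | NU
12 | PD
NULL | FL
NULL | FL
NULL | NULL

(5, PD); (8, PD); (11, PD); (12, MT); (12, NU); (12, NU); (12, PD); (NULL, FL); (NULL, FL); (NULL, NULL)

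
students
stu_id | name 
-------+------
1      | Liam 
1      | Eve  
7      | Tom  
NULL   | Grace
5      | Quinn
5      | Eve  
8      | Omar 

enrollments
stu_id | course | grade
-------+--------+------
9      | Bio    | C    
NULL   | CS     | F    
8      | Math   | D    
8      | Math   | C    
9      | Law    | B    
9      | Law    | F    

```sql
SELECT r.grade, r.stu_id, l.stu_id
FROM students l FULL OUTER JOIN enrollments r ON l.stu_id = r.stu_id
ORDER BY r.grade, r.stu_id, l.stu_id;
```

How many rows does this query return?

12

FULL OUTER JOIN keeps every row from both sides; unmatched rows get NULL for the other side's columns.
Matching on l.stu_id = r.stu_id. A NULL in a compared column never satisfies the condition.
Matched pairs: 2; unmatched l rows kept: 6; unmatched r rows kept: 4.
Total: 2 matched + 10 padded = 12 rows.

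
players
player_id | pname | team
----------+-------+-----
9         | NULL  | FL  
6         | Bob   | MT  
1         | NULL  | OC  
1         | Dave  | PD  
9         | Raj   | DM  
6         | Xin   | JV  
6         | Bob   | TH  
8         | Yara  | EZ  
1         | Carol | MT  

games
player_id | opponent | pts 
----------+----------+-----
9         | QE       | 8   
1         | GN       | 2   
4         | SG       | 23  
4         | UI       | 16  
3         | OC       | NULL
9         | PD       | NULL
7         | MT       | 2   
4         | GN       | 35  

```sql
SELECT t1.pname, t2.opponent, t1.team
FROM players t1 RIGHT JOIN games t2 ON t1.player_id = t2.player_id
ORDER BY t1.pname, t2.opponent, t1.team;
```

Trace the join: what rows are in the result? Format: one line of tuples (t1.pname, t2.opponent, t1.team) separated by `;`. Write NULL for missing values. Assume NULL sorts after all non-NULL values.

RIGHT JOIN keeps every row from `games`; unmatched rows get NULL for `players`'s columns.
Matching on t1.player_id = t2.player_id.
- t1 (player_id=9) pairs with 2 row(s) of t2.
- t1 (player_id=6) has no partner in t2.
- t1 (player_id=1) pairs with 1 row(s) of t2.
- t1 (player_id=1) pairs with 1 row(s) of t2.
- t1 (player_id=9) pairs with 2 row(s) of t2.
- t1 (player_id=6) has no partner in t2.
- t1 (player_id=6) has no partner in t2.
- t1 (player_id=8) has no partner in t2.
- t1 (player_id=1) pairs with 1 row(s) of t2.
- 5 row(s) from t2 found no t1 partner → padded with NULL.

(Carol, GN, MT); (Dave, GN, PD); (Raj, PD, DM); (Raj, QE, DM); (NULL, GN, OC); (NULL, GN, NULL); (NULL, MT, NULL); (NULL, OC, NULL); (NULL, PD, FL); (NULL, QE, FL); (NULL, SG, NULL); (NULL, UI, NULL)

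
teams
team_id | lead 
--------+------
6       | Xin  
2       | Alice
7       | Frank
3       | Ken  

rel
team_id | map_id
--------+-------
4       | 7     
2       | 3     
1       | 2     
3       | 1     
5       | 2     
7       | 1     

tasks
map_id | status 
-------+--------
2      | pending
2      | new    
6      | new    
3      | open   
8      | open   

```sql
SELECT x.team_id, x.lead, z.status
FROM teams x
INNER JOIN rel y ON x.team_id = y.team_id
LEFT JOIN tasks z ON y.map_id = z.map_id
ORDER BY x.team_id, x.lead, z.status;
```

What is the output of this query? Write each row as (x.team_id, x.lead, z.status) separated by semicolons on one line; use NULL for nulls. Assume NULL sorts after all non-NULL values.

Joins associate left-to-right: teams INNER JOIN rel on team_id gives 3 intermediate row(s).
Then LEFT JOIN `tasks z` on map_id: each of those 3 rows is kept; rows whose y.map_id has no match in z get NULL for z's columns.

(2, Alice, open); (3, Ken, NULL); (7, Frank, NULL)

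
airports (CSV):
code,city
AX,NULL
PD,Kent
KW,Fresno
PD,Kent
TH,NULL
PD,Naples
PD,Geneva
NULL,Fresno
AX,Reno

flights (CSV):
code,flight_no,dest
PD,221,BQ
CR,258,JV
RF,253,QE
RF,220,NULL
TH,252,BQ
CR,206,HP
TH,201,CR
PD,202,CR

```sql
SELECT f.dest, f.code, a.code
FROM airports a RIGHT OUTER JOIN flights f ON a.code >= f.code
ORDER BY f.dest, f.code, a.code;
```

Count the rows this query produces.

26

RIGHT JOIN keeps every row from `flights`; unmatched rows get NULL for `airports`'s columns.
Matching on a.code >= f.code. A NULL in a compared column never satisfies the condition.
- a row (code=AX): no match.
- a row (code=PD): matches 4 f row(s) → 4 output row(s).
- a row (code=KW): matches 2 f row(s) → 2 output row(s).
- a row (code=PD): matches 4 f row(s) → 4 output row(s).
- a row (code=TH): matches 8 f row(s) → 8 output row(s).
- a row (code=PD): matches 4 f row(s) → 4 output row(s).
- a row (code=PD): matches 4 f row(s) → 4 output row(s).
- a row (code=NULL): no match.
- a row (code=AX): no match.
- every f row matched at least one a row.
Total: 26 rows.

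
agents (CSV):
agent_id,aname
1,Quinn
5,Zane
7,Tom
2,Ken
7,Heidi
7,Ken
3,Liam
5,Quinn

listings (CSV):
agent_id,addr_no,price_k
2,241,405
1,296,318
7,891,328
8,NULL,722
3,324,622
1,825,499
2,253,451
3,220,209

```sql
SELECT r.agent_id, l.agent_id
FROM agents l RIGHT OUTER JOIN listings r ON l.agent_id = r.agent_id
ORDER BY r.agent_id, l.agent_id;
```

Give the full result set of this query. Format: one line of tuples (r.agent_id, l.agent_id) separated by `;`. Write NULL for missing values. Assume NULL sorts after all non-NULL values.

(1, 1); (1, 1); (2, 2); (2, 2); (3, 3); (3, 3); (7, 7); (7, 7); (7, 7); (8, NULL)

RIGHT JOIN keeps every row from `listings`; unmatched rows get NULL for `agents`'s columns.
Matching on l.agent_id = r.agent_id.
- l[0] agent_id=1 → 2 match(es) in r → 2 row(s).
- l[1] agent_id=5 → no match.
- l[2] agent_id=7 → 1 match(es) in r → 1 row(s).
- l[3] agent_id=2 → 2 match(es) in r → 2 row(s).
- l[4] agent_id=7 → 1 match(es) in r → 1 row(s).
- l[5] agent_id=7 → 1 match(es) in r → 1 row(s).
- l[6] agent_id=3 → 2 match(es) in r → 2 row(s).
- l[7] agent_id=5 → no match.
- 1 row(s) from r found no l partner → padded with NULL.
After projecting and ordering:
r.agent_id | l.agent_id
1 | 1
1 | 1
2 | 2
2 | 2
3 | 3
3 | 3
7 | 7
7 | 7
7 | 7
8 | NULL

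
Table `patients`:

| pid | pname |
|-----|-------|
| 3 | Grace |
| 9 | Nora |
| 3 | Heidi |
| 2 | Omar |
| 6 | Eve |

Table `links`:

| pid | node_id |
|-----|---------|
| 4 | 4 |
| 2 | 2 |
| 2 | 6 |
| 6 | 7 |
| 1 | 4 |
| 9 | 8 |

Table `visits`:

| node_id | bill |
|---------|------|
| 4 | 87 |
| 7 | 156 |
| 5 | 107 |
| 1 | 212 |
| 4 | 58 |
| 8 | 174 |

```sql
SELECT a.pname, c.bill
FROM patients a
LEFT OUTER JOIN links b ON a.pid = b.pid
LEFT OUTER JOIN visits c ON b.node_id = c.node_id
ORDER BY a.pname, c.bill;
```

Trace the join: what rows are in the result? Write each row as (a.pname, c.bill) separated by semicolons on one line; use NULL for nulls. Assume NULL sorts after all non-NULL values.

(Eve, 156); (Grace, NULL); (Heidi, NULL); (Nora, 174); (Omar, NULL); (Omar, NULL)

Evaluate left to right. First `patients a LEFT JOIN links b` on pid: 6 row(s).
Then LEFT JOIN `visits c` on node_id: each of those 6 rows is kept; rows whose b.node_id has no match in c get NULL for c's columns.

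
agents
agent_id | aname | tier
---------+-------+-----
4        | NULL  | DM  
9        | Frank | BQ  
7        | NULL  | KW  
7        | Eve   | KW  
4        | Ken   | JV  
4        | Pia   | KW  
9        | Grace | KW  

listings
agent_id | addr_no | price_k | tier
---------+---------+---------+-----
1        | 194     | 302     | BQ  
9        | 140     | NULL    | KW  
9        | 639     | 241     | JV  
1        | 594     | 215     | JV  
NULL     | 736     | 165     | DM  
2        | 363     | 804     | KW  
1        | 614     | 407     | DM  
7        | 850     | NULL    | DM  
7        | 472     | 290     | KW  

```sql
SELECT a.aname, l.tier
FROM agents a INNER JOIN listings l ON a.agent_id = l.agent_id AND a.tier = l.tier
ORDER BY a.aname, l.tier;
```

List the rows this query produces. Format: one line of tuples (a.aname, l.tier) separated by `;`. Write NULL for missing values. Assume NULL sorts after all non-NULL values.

(Eve, KW); (Grace, KW); (NULL, KW)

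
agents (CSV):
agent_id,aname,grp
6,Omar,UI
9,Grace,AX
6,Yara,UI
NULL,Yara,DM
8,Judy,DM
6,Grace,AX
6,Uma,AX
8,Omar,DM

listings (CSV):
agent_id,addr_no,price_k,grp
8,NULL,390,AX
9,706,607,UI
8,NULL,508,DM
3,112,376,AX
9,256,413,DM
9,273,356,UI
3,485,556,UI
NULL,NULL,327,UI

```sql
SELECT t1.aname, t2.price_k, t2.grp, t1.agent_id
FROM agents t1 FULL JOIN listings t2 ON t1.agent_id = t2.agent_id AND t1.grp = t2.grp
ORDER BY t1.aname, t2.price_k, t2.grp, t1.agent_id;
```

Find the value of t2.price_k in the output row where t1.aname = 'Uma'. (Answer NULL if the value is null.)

NULL

FULL OUTER JOIN keeps every row from both sides; unmatched rows get NULL for the other side's columns.
Matching on t1.agent_id = t2.agent_id AND t1.grp = t2.grp. A NULL in a compared column never satisfies the condition.
- t1[0] agent_id=6, grp=UI → no match; kept with NULLs on the t2 side.
- t1[1] agent_id=9, grp=AX → no match; kept with NULLs on the t2 side.
- t1[2] agent_id=6, grp=UI → no match; kept with NULLs on the t2 side.
- t1[3] agent_id=NULL, grp=DM → no match; kept with NULLs on the t2 side.
- t1[4] agent_id=8, grp=DM → 1 match(es) in t2 → 1 row(s).
- t1[5] agent_id=6, grp=AX → no match; kept with NULLs on the t2 side.
- t1[6] agent_id=6, grp=AX → no match; kept with NULLs on the t2 side.
- t1[7] agent_id=8, grp=DM → 1 match(es) in t2 → 1 row(s).
- 7 t2 row(s) had no t1 match → kept, t1 columns NULL.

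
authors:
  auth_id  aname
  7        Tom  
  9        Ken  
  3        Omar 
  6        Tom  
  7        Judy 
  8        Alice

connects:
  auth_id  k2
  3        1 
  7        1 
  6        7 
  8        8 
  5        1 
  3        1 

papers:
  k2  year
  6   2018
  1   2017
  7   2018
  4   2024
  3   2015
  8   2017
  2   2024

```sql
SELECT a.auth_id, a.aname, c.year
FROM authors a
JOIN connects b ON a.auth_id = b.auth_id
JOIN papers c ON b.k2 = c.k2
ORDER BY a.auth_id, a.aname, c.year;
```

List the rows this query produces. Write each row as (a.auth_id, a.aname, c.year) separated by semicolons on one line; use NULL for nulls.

(3, Omar, 2017); (3, Omar, 2017); (6, Tom, 2018); (7, Judy, 2017); (7, Tom, 2017); (8, Alice, 2017)

Joins associate left-to-right: authors INNER JOIN connects on auth_id gives 6 intermediate row(s).
Then INNER JOIN `papers c` on k2: keep only rows whose b.k2 appears in c.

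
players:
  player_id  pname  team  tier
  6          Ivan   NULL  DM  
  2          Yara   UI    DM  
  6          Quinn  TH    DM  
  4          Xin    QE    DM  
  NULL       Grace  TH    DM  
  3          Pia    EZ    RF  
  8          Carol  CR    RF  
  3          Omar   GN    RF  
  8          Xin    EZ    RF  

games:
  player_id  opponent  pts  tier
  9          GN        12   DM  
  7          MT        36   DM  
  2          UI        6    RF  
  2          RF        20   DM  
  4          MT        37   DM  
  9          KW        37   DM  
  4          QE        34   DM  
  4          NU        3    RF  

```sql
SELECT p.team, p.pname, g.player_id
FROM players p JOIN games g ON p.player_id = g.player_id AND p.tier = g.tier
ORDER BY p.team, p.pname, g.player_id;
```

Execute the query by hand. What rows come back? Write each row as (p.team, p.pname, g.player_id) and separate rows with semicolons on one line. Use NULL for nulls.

(QE, Xin, 4); (QE, Xin, 4); (UI, Yara, 2)

INNER JOIN keeps only pairs where the ON condition holds.
Matching on p.player_id = g.player_id AND p.tier = g.tier. A NULL in a compared column never satisfies the condition.
- p row (player_id=6, tier=DM): no match → dropped.
- p row (player_id=2, tier=DM): matches 1 g row(s) → 1 output row(s).
- p row (player_id=6, tier=DM): no match → dropped.
- p row (player_id=4, tier=DM): matches 2 g row(s) → 2 output row(s).
- p row (player_id=NULL, tier=DM): no match → dropped.
- p row (player_id=3, tier=RF): no match → dropped.
- p row (player_id=8, tier=RF): no match → dropped.
- p row (player_id=3, tier=RF): no match → dropped.
- p row (player_id=8, tier=RF): no match → dropped.
After projecting and ordering:
p.team | p.pname | g.player_id
QE | Xin | 4
QE | Xin | 4
UI | Yara | 2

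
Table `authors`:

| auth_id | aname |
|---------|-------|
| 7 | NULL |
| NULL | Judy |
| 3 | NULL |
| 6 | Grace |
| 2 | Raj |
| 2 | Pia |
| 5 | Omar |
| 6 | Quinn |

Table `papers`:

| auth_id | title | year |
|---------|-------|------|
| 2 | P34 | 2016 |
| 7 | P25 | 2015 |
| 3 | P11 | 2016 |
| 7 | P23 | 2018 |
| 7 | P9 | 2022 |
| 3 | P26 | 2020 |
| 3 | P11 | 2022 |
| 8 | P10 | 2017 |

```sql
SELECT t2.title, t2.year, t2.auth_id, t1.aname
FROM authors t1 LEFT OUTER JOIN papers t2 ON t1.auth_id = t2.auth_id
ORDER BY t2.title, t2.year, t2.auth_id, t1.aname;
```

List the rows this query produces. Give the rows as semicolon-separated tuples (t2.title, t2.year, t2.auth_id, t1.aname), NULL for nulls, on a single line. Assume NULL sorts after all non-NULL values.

(P11, 2016, 3, NULL); (P11, 2022, 3, NULL); (P23, 2018, 7, NULL); (P25, 2015, 7, NULL); (P26, 2020, 3, NULL); (P34, 2016, 2, Pia); (P34, 2016, 2, Raj); (P9, 2022, 7, NULL); (NULL, NULL, NULL, Grace); (NULL, NULL, NULL, Judy); (NULL, NULL, NULL, Omar); (NULL, NULL, NULL, Quinn)

LEFT JOIN keeps every row from `authors`; unmatched rows get NULL for `papers`'s columns.
Matching on t1.auth_id = t2.auth_id. A NULL in a compared column never satisfies the condition.
Matched pairs: 8; unmatched t1 rows kept: 4.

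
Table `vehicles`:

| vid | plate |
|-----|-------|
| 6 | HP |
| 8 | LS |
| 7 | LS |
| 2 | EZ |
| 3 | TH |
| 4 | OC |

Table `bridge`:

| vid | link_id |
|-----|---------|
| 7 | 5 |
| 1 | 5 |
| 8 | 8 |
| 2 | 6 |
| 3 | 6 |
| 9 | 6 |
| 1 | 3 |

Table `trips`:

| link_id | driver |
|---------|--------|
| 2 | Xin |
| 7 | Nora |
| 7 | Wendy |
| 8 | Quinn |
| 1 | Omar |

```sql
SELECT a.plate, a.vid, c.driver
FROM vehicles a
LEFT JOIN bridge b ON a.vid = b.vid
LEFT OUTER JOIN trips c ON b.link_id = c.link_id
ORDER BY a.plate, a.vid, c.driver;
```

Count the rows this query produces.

6

Evaluate left to right. First `vehicles a LEFT JOIN bridge b` on vid: 6 row(s).
Then LEFT JOIN `trips c` on link_id: each of those 6 rows is kept; rows whose b.link_id has no match in c get NULL for c's columns.
Result: 6 row(s).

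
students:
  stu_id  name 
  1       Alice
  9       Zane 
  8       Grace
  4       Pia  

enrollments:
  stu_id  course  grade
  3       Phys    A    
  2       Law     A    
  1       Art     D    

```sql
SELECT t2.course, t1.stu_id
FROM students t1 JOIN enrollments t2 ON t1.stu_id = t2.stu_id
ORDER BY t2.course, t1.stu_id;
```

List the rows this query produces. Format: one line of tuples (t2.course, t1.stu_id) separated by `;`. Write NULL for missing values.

INNER JOIN keeps only pairs where the ON condition holds.
Matching on t1.stu_id = t2.stu_id.
- stu_id=1: 1 matching t2 row(s), so 1 row(s) emitted.
- stu_id=9: no matching t2 row, dropped.
- stu_id=8: no matching t2 row, dropped.
- stu_id=4: no matching t2 row, dropped.
After projecting and ordering:
t2.course | t1.stu_id
Art | 1

(Art, 1)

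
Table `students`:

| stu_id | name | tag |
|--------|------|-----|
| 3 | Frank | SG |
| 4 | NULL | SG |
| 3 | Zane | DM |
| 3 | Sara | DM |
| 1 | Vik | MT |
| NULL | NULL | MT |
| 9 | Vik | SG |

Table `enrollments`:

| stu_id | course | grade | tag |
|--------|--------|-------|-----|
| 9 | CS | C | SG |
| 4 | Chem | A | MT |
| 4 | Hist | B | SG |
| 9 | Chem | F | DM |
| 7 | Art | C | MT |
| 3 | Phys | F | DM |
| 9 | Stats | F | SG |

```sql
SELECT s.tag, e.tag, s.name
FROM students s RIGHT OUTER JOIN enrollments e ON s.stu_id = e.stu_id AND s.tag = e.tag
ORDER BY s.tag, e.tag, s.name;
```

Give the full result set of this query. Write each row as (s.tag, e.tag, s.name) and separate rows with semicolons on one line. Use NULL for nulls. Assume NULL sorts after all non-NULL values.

(DM, DM, Sara); (DM, DM, Zane); (SG, SG, Vik); (SG, SG, Vik); (SG, SG, NULL); (NULL, DM, NULL); (NULL, MT, NULL); (NULL, MT, NULL)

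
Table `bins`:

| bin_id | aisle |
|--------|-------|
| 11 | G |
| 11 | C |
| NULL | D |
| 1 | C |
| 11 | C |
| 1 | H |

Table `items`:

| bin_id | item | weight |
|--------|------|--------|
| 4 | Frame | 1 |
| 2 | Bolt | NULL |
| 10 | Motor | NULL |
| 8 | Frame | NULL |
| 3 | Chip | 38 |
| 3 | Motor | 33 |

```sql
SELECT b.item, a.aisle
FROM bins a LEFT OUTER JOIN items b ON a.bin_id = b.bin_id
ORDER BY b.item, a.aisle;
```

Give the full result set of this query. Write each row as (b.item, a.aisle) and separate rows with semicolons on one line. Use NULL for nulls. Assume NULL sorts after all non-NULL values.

LEFT JOIN keeps every row from `bins`; unmatched rows get NULL for `items`'s columns.
Matching on a.bin_id = b.bin_id. A NULL in a compared column never satisfies the condition.
- a row (bin_id=11): no match → kept, b columns NULL.
- a row (bin_id=11): no match → kept, b columns NULL.
- a row (bin_id=NULL): no match → kept, b columns NULL.
- a row (bin_id=1): no match → kept, b columns NULL.
- a row (bin_id=11): no match → kept, b columns NULL.
- a row (bin_id=1): no match → kept, b columns NULL.
After projecting and ordering:
b.item | a.aisle
NULL | C
NULL | C
NULL | C
NULL | D
NULL | G
NULL | H

(NULL, C); (NULL, C); (NULL, C); (NULL, D); (NULL, G); (NULL, H)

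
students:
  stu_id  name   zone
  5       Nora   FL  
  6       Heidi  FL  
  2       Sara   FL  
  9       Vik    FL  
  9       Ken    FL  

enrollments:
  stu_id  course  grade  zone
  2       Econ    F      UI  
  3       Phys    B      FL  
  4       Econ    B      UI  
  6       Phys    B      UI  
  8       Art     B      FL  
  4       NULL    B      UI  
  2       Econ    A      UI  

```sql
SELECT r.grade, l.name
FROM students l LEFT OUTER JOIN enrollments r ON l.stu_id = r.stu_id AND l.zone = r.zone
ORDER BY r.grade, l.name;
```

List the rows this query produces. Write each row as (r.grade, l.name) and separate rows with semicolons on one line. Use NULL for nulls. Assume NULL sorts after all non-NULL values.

(NULL, Heidi); (NULL, Ken); (NULL, Nora); (NULL, Sara); (NULL, Vik)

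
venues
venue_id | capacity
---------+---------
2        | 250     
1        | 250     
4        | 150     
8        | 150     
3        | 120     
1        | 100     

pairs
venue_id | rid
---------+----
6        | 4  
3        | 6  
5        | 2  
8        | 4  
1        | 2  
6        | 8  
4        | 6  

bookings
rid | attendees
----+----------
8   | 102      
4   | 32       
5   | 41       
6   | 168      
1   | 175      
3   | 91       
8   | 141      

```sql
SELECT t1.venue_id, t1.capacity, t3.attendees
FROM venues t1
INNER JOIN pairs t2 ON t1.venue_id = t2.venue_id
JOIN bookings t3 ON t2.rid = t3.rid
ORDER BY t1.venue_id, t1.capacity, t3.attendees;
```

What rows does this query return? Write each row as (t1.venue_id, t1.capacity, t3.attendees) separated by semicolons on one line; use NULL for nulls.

Evaluate left to right. First `venues t1 INNER JOIN pairs t2` on venue_id: 5 row(s).
Then INNER JOIN `bookings t3` on rid: keep only rows whose t2.rid appears in t3.

(3, 120, 168); (4, 150, 168); (8, 150, 32)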